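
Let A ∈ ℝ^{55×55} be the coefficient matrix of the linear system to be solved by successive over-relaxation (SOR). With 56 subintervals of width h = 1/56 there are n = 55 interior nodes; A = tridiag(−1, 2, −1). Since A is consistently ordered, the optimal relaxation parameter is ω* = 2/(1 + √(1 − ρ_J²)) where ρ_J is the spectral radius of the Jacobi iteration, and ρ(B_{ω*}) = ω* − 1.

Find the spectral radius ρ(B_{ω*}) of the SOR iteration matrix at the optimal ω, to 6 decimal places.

[ρ_J] n=55: ρ(B_J) = cos(π/(n+1)) = cos(π/56) = 0.998427.
1 − cos²(π/56) = sin²(π/56) ⇒ √(1−ρ_J²) = sin(π/56) = 0.0560704.
Then 2/(1+√(1−ρ_J²)) = 2/(1+0.0560704); ω* = 2/1.0560704 = 1.893813.
and ρ(B_{ω*}) = 1.893813 − 1 = 0.893813.

ρ_SOR = 0.893813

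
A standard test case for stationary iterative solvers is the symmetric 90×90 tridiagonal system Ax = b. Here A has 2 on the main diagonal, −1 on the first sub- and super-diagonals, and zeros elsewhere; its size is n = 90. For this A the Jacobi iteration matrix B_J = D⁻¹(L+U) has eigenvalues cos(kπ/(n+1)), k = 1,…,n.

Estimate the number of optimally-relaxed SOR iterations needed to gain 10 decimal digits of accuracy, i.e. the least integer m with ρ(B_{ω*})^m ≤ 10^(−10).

m = 334

spectrum of D⁻¹(L+U) = {cos(kπ/91) : 1≤k≤90}; ρ_J = cos(π/91) = 0.9994041.
√(1−ρ_J²) simplifies to sin(π/91) = 0.0345161.
[ω*] 2 ÷ (1 + 0.0345161) = 2 ÷ 1.0345161 = 1.9332710.
Hence ρ(B_{ω*}) = 1.9332710 − 1 = 0.9332710.
(0.9332710)^m ≤ 10^{−10}  ⇒  m·ln(0.9332710) ≤ −10·ln10  ⇒  m ≥ 333.420  ⇒  m = 334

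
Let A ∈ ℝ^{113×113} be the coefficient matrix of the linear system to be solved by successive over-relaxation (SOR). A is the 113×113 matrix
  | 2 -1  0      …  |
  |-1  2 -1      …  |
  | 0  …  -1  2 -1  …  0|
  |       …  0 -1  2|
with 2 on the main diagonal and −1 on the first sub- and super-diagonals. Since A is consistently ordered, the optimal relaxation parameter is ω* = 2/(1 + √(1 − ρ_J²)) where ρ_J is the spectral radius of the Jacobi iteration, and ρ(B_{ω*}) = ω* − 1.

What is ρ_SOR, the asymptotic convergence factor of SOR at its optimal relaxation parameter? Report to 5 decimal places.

ρ_SOR = 0.94637

½·tridiag(1,0,1) at n=113: λ_k = cos(kπ/114); max |λ| at k=1 ⇒ ρ_J = cos(π/114) ≈ 0.99962.
√(1−ρ_J²) = |sin(π/114)| = 0.027554
[ω*] 2 ÷ (1 + 0.027554) = 2 ÷ 1.027554 = 1.94637.
[ρ_SOR] ω* − 1 = 0.94637.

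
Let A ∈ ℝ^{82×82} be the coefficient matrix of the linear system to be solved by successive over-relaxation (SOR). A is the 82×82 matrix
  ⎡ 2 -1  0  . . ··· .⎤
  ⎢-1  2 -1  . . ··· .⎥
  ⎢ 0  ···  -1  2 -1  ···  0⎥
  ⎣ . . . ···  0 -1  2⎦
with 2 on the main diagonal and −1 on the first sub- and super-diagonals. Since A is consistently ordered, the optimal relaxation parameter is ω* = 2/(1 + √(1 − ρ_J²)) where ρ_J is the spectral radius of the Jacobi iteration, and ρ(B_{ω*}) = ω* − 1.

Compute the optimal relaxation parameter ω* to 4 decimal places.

spectrum of D⁻¹(L+U) = {cos(kπ/83) : 1≤k≤82}; ρ_J = cos(π/83) = 0.9993.
√(1−ρ_J²) = |sin(π/83)| = 0.03784
Young: ω* = 2/(1+√(1−ρ_J²)) = 2/(1+0.03784) = 2/1.03784 = 1.9271.
At ω = 1.9271 every |λ(B_ω)| = ω−1, so ρ_SOR = 0.9271.

ω* = 1.9271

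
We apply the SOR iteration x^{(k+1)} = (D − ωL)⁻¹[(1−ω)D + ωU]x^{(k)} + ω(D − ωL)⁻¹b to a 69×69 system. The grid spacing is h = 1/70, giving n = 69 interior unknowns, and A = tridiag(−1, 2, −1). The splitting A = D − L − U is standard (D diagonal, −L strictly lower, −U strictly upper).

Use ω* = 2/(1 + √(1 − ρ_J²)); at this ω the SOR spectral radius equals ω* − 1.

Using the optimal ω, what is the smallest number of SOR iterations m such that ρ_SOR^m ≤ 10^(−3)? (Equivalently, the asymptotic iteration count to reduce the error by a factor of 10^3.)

m = 77

n=69: λ(B_J) = 1 − λ(A)/2 = cos(kπ/70); k=1 gives ρ_J = 0.9989931.
√(1−ρ_J²) = |sin(π/70)| = 0.0448648
Young: ω* = 2/(1+√(1−ρ_J²)) = 2/(1+0.0448648) = 2/1.0448648 = 1.9141232.
ρ_SOR = ω* − 1 = 1.9141232 − 1 = 0.9141232.
(0.9141232)^m ≤ 10^{−3}  ⇒  m·ln(0.9141232) ≤ −3·ln10  ⇒  m ≥ 76.932  ⇒  m = 77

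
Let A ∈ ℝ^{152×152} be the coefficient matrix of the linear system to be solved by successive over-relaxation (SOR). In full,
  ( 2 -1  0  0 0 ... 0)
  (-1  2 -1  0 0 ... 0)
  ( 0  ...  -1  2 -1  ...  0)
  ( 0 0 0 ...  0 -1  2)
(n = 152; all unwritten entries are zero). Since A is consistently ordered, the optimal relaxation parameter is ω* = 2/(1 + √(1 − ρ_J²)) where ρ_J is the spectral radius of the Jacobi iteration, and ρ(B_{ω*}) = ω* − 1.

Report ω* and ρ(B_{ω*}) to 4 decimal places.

ω* = 1.9598, ρ_SOR = 0.9598

n=152: λ(B_J) = 1 − λ(A)/2 = cos(kπ/153); k=1 gives ρ_J = 0.9998.
root = sin(π/153) = 0.02053  (since 1−cos² = sin²).
ω* = 2 / (1 + 0.02053) = 2 / 1.02053 ≈ 1.9598.
ρ(B_{ω*}) = ω*−1 = 0.9598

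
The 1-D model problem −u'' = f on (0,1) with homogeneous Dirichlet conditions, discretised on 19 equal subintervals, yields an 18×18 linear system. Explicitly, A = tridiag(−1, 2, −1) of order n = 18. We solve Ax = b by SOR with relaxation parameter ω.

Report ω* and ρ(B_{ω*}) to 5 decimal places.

ρ_J = max_k |cos(kπ/19)| = cos(π/19) = 0.98636
√(1 − cos²(π/19)) = sin(π/19) ≈ 0.164595.
ω* = 2/(1+0.164595) = 1.71734
[ρ_SOR] ω* − 1 = 0.71734.

ω* = 1.71734, ρ_SOR = 0.71734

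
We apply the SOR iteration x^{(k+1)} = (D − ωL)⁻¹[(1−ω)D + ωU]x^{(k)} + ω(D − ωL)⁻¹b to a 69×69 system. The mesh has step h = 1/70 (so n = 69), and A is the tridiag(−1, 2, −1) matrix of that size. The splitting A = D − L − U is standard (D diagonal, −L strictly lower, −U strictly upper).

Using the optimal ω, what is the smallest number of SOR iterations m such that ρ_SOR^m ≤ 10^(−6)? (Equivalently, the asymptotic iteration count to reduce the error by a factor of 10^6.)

m = 154

B_J for the 69×69 system has eigenvalues cos(kπ/70); ρ_J = cos(π/70) = 0.9989931.
root = sin(π/70) = 0.0448648  (since 1−cos² = sin²).
So ω* = 2/1.0448648 = 1.9141232 (Young).
ρ_SOR = ω* − 1 ≈ 0.9141232.
6·ln10 = 13.8155; −ln(0.9141232) = 0.0897899; m = ⌈13.8155/0.0897899⌉ = ⌈153.865⌉ = 154.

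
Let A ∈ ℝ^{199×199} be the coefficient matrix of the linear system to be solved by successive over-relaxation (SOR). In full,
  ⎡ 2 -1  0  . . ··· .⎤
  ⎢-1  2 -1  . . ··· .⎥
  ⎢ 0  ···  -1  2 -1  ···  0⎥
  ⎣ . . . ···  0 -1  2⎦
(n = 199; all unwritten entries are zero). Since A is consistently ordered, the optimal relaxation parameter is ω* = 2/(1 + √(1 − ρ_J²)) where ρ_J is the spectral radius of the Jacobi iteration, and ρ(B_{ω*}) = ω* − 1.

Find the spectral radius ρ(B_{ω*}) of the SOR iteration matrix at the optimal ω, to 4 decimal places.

½·tridiag(1,0,1) at n=199: λ_k = cos(kπ/200); max |λ| at k=1 ⇒ ρ_J = cos(π/200) ≈ 0.9999.
√(1−ρ_J²) = |sin(π/200)| = 0.01571
Young: ω* = 2/(1+√(1−ρ_J²)) = 2/(1+0.01571) = 2/1.01571 = 1.9691.
ρ_SOR = ω* − 1 = 1.9691 − 1 = 0.9691.

ρ_SOR = 0.9691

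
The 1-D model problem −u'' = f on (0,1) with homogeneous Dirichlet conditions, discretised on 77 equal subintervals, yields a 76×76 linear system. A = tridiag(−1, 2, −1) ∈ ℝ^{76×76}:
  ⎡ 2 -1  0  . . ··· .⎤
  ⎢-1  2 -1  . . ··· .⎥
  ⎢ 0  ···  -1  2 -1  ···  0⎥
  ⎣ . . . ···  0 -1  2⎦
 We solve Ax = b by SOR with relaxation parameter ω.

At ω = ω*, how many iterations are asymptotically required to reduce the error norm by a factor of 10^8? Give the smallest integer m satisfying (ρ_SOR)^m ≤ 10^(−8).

½·tridiag(1,0,1) at n=76: λ_k = cos(kπ/77); max |λ| at k=1 ⇒ ρ_J = cos(π/77) ≈ 0.9991678.
root = sin(π/77) = 0.0407886  (since 1−cos² = sin²).
ω* = 2/(1+0.0407886) = 1.9216198
[ρ_SOR] ω* − 1 = 0.9216198.
For 8 digits: m = 8·ln10 / (−ln 0.9216198) = 18.4207/0.0816225 = 225.682; round up → m = 226.

m = 226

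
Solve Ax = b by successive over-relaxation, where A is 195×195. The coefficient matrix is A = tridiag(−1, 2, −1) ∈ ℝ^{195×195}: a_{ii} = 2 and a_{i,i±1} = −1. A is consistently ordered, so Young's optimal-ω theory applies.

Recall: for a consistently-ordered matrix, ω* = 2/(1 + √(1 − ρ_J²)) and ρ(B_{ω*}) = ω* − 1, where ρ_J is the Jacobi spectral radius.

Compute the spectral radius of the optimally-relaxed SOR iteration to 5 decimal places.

ρ_SOR = 0.96845

With n=195, ρ(Jacobi) = cos(π/196) = 0.99987.
√(1 − cos²(π/196)) = sin(π/196) ≈ 0.016028.
ω* = 2 / (1 + 0.016028) = 2 / 1.016028 ≈ 1.96845.
Hence ρ(B_{ω*}) = 1.96845 − 1 = 0.96845.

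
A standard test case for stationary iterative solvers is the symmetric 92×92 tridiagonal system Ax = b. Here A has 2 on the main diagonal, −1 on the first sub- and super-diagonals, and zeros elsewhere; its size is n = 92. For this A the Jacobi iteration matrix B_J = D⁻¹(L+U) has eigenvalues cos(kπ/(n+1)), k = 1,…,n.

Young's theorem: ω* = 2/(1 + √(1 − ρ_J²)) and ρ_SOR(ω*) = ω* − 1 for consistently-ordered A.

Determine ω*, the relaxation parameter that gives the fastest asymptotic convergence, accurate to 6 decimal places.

ω* = 1.934659

[ρ_J] n=92: ρ(B_J) = cos(π/(n+1)) = cos(π/93) = 0.999429.
√(1−ρ_J²) = |sin(π/93)| = 0.0337741
ω* = 2 / (1 + 0.0337741) = 2 / 1.0337741 ≈ 1.934659.
ρ_SOR = ω* − 1 = 1.934659 − 1 = 0.934659.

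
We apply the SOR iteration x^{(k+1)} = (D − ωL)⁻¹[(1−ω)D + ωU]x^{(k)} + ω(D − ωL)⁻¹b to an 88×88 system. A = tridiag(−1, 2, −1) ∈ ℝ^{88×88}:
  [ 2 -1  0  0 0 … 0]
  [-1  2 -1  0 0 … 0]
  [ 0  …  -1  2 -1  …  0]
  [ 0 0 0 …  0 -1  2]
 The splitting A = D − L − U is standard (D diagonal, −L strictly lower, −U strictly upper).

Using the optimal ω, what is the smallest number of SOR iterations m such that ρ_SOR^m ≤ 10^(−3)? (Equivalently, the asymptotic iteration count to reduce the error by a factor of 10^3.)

[ρ_J] n=88: ρ(B_J) = cos(π/(n+1)) = cos(π/89) = 0.9993771.
√(1 − cos²(π/89)) = sin(π/89) ≈ 0.0352915.
ω* = 2/(1 + 0.0352915) = 2/1.0352915 = 1.9318231.
Hence ρ(B_{ω*}) = 1.9318231 − 1 = 0.9318231.
(0.9318231)^m ≤ 10^{−3}  ⇒  m·ln(0.9318231) ≤ −3·ln10  ⇒  m ≥ 97.827  ⇒  m = 98

m = 98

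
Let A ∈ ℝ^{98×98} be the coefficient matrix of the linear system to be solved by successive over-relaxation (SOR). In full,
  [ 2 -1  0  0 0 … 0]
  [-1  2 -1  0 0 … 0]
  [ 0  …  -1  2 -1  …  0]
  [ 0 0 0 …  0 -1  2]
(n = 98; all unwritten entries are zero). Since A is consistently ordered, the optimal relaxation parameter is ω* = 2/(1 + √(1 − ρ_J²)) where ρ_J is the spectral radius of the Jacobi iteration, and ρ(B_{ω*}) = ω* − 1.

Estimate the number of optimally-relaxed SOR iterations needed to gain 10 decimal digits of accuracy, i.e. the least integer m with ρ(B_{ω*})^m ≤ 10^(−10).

n=98: λ(B_J) = 1 − λ(A)/2 = cos(kπ/99); k=1 gives ρ_J = 0.9994965.
1 − cos²(π/99) = sin²(π/99) ⇒ √(1−ρ_J²) = sin(π/99) = 0.0317279.
So ω* = 2/1.0317279 = 1.9384956 (Young).
ρ(B_{ω*}) = ω*−1 = 0.9384956
(0.9384956)^m ≤ 10^{−10}  ⇒  m·ln(0.9384956) ≤ −10·ln10  ⇒  m ≥ 362.743  ⇒  m = 363

m = 363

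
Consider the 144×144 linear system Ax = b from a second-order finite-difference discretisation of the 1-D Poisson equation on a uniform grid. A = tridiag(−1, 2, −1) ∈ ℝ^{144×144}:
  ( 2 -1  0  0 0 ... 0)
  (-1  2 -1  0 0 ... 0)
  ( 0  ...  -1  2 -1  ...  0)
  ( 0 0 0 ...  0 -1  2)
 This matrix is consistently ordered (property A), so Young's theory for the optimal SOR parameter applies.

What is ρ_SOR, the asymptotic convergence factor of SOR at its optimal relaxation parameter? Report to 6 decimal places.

n=144: λ(B_J) = 1 − λ(A)/2 = cos(kπ/145); k=1 gives ρ_J = 0.999765.
1 − cos²(π/145) = sin²(π/145) ⇒ √(1−ρ_J²) = sin(π/145) = 0.0216645.
So ω* = 2/1.0216645 = 1.957590 (Young).
ρ(B_{ω*}) = ω*−1 = 0.957590

ρ_SOR = 0.957590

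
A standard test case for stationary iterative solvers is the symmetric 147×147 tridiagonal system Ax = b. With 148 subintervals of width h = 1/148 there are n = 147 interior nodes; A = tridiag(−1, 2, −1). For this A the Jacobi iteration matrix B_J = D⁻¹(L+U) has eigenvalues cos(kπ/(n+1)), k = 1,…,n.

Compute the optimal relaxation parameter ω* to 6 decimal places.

ω* = 1.958432

½·tridiag(1,0,1) at n=147: λ_k = cos(kπ/148); max |λ| at k=1 ⇒ ρ_J = cos(π/148) ≈ 0.999775.
root = sin(π/148) = 0.0212254  (since 1−cos² = sin²).
ω* = 2/(1 + 0.0212254) = 2/1.0212254 = 1.958432.
Hence ρ(B_{ω*}) = 1.958432 − 1 = 0.958432.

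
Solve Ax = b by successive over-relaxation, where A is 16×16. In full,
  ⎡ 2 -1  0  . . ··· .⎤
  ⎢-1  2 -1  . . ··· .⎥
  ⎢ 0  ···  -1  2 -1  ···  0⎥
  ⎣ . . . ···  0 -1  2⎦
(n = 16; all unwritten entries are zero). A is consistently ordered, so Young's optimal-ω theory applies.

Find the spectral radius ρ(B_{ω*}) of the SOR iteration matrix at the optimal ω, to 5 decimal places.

ρ_SOR = 0.68955

n=16: λ(B_J) = 1 − λ(A)/2 = cos(kπ/17); k=1 gives ρ_J = 0.98297.
√(1−ρ_J²) = |sin(π/17)| = 0.183750
ω* = 2/(1+0.183750) = 1.68955
ρ(B_{ω*}) = ω*−1 = 0.68955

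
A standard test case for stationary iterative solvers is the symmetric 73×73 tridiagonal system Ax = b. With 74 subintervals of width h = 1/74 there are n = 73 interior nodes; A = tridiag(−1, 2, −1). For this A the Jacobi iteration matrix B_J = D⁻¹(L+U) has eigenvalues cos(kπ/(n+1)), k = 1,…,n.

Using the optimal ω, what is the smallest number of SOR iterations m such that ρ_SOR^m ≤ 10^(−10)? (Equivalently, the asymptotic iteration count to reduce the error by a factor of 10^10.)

m = 272

½·tridiag(1,0,1) at n=73: λ_k = cos(kπ/74); max |λ| at k=1 ⇒ ρ_J = cos(π/74) ≈ 0.9990990.
√(1−ρ_J²) = |sin(π/74)| = 0.0424412
So ω* = 2/1.0424412 = 1.9185734 (Young).
ρ(B_{ω*}) = ω*−1 = 0.9185734
10·ln10 = 23.0259; −ln(0.9185734) = 0.0849335; m = ⌈23.0259/0.0849335⌉ = ⌈271.105⌉ = 272.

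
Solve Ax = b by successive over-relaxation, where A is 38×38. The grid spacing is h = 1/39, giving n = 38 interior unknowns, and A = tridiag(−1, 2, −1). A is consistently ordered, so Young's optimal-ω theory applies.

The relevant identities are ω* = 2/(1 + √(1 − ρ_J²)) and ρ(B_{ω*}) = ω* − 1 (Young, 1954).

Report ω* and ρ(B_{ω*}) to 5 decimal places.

ω* = 1.85105, ρ_SOR = 0.85105

B_J for the 38×38 system has eigenvalues cos(kπ/39); ρ_J = cos(π/39) = 0.99676.
√(1−ρ_J²) simplifies to sin(π/39) = 0.080467.
[ω*] 2 ÷ (1 + 0.080467) = 2 ÷ 1.080467 = 1.85105.
ρ(B_{ω*}) = ω*−1 = 0.85105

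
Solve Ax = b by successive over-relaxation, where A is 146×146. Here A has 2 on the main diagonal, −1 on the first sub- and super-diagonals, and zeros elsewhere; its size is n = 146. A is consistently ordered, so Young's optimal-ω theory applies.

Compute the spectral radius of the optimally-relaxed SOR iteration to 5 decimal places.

ρ_SOR = 0.95815

[ρ_J] n=146: ρ(B_J) = cos(π/(n+1)) = cos(π/147) = 0.99977.
√(1 − cos²(π/147)) = sin(π/147) ≈ 0.021370.
Young: ω* = 2/(1+√(1−ρ_J²)) = 2/(1+0.021370) = 2/1.021370 = 1.95815.
ρ_SOR = ω* − 1 = 1.95815 − 1 = 0.95815.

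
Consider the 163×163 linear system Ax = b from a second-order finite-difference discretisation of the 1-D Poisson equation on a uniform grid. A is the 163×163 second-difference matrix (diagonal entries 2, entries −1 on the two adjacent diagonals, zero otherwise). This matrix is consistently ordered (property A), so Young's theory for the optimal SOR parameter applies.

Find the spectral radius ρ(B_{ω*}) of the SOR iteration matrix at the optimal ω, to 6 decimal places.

ρ_J = max_k |cos(kπ/164)| = cos(π/164) = 0.999817
1 − cos²(π/164) = sin²(π/164) ⇒ √(1−ρ_J²) = sin(π/164) = 0.0191549.
So ω* = 2/1.0191549 = 1.962410 (Young).
At ω = 1.962410 every |λ(B_ω)| = ω−1, so ρ_SOR = 0.962410.

ρ_SOR = 0.962410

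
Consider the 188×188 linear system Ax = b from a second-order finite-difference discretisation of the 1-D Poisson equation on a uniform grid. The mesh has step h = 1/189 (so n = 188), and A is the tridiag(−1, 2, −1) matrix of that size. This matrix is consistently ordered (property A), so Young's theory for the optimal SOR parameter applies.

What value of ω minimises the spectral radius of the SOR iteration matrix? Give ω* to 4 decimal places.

n=188: λ(B_J) = 1 − λ(A)/2 = cos(kπ/189); k=1 gives ρ_J = 0.9999.
root = sin(π/189) = 0.01662  (since 1−cos² = sin²).
Young: ω* = 2/(1+√(1−ρ_J²)) = 2/(1+0.01662) = 2/1.01662 = 1.9673.
ρ_SOR = ω* − 1 = 1.9673 − 1 = 0.9673.

ω* = 1.9673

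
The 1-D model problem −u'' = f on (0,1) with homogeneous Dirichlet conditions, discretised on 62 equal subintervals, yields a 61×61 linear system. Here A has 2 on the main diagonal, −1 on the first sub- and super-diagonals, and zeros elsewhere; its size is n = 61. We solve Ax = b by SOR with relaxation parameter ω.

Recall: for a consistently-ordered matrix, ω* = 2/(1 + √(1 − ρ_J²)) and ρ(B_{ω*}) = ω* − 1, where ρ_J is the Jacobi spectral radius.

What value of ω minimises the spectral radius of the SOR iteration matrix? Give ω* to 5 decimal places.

ω* = 1.90359

B_J for the 61×61 system has eigenvalues cos(kπ/62); ρ_J = cos(π/62) = 0.99872.
1 − cos²(π/62) = sin²(π/62) ⇒ √(1−ρ_J²) = sin(π/62) = 0.050649.
[ω*] 2 ÷ (1 + 0.050649) = 2 ÷ 1.050649 = 1.90359.
ρ_SOR = ω* − 1 ≈ 0.90359.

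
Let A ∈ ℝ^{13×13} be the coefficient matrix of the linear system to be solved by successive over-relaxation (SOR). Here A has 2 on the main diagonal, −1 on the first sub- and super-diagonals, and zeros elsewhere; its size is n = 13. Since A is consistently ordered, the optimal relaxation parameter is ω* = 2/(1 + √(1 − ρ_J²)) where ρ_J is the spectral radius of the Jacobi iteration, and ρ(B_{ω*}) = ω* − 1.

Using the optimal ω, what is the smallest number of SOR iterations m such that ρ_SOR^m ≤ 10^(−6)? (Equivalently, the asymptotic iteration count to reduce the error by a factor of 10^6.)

ρ_J = max_k |cos(kπ/14)| = cos(π/14) = 0.9749279
√(1 − cos²(π/14)) = sin(π/14) ≈ 0.2225209.
So ω* = 2/1.2225209 = 1.6359639 (Young).
At ω = 1.6359639 every |λ(B_ω)| = ω−1, so ρ_SOR = 0.6359639.
Need (0.6359639)^m ≤ 10^(−6): m ≥ 6·ln10/|ln 0.6359639| = 13.8155/0.452613 = 30.524 ⇒ m = 31.

m = 31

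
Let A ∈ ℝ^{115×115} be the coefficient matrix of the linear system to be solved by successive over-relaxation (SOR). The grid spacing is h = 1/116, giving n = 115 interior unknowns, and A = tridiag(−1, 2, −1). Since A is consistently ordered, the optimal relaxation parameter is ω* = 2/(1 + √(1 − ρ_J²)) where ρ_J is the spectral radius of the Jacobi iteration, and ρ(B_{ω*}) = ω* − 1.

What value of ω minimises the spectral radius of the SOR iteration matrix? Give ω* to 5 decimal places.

ω* = 1.94727

[ρ_J] n=115: ρ(B_J) = cos(π/(n+1)) = cos(π/116) = 0.99963.
√(1 − cos²(π/116)) = sin(π/116) ≈ 0.027079.
ω* = 2/(1 + 0.027079) = 2/1.027079 = 1.94727.
ρ_SOR = ω* − 1 ≈ 0.94727.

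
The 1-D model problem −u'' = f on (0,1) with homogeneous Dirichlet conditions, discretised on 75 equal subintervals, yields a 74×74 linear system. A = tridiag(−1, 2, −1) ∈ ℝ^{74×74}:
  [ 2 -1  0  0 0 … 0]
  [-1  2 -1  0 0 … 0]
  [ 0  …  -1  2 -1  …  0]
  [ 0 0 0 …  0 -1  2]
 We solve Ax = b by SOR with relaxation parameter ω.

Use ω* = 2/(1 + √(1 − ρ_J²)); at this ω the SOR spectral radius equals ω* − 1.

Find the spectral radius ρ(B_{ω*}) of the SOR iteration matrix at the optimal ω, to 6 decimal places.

½·tridiag(1,0,1) at n=74: λ_k = cos(kπ/75); max |λ| at k=1 ⇒ ρ_J = cos(π/75) ≈ 0.999123.
√(1−ρ_J²) = |sin(π/75)| = 0.0418757
ω* = 2/(1+0.0418757) = 1.919615
Hence ρ(B_{ω*}) = 1.919615 − 1 = 0.919615.

ρ_SOR = 0.919615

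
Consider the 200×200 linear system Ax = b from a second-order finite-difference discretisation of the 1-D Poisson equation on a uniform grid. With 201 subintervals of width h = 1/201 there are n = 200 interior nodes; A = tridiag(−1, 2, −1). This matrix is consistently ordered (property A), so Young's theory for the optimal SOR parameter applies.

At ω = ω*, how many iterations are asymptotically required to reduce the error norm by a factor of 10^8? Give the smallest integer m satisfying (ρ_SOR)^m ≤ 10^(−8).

½·tridiag(1,0,1) at n=200: λ_k = cos(kπ/201); max |λ| at k=1 ⇒ ρ_J = cos(π/201) ≈ 0.9998779.
√(1 − cos²(π/201)) = sin(π/201) ≈ 0.0156292.
Then 2/(1+√(1−ρ_J²)) = 2/(1+0.0156292); ω* = 2/1.0156292 = 1.9692226.
ρ_SOR = ω* − 1 ≈ 0.9692226.
ρ_SOR^m ≤ 10^(−8) ⇔ m ≥ 8·ln10/(−ln 0.9692226) = 18.4207/0.031261 = 589.255; m = ⌈589.255⌉ = 590.

m = 590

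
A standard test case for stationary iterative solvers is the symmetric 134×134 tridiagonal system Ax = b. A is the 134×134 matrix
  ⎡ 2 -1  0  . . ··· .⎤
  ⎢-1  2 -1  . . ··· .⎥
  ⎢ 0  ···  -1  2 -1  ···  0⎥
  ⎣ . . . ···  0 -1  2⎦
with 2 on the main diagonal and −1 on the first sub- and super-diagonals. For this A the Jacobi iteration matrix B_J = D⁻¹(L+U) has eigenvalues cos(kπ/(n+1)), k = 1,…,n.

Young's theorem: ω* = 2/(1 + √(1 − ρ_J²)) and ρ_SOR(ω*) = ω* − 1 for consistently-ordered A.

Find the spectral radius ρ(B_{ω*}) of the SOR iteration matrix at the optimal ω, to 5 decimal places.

ρ_SOR = 0.95452

B_J for the 134×134 system has eigenvalues cos(kπ/135); ρ_J = cos(π/135) = 0.99973.
√(1−ρ_J²) = |sin(π/135)| = 0.023269
So ω* = 2/1.023269 = 1.95452 (Young).
ρ(B_{ω*}) = ω*−1 = 0.95452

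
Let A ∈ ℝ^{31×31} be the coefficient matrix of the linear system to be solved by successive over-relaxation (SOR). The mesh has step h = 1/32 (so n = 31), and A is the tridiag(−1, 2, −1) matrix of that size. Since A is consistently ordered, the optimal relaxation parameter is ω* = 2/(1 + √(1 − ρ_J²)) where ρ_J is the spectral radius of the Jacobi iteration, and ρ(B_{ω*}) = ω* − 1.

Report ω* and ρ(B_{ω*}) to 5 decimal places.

With n=31, ρ(Jacobi) = cos(π/32) = 0.99518.
1 − cos²(π/32) = sin²(π/32) ⇒ √(1−ρ_J²) = sin(π/32) = 0.098017.
ω* = 2/(1+0.098017) = 1.82147
ρ_SOR = ω* − 1 ≈ 0.82147.

ω* = 1.82147, ρ_SOR = 0.82147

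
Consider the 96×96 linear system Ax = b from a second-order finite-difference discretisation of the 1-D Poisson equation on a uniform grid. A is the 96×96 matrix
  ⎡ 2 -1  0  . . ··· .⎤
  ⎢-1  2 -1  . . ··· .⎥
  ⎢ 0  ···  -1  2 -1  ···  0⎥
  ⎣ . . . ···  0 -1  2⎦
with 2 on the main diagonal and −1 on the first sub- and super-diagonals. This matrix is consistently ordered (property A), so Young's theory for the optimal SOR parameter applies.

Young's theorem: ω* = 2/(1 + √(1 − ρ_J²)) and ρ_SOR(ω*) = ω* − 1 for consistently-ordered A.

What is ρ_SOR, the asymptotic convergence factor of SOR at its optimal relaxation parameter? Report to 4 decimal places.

With n=96, ρ(Jacobi) = cos(π/97) = 0.9995.
√(1−ρ_J²) simplifies to sin(π/97) = 0.03238.
[ω*] 2 ÷ (1 + 0.03238) = 2 ÷ 1.03238 = 1.9373.
ρ(B_{ω*}) = ω*−1 = 0.9373

ρ_SOR = 0.9373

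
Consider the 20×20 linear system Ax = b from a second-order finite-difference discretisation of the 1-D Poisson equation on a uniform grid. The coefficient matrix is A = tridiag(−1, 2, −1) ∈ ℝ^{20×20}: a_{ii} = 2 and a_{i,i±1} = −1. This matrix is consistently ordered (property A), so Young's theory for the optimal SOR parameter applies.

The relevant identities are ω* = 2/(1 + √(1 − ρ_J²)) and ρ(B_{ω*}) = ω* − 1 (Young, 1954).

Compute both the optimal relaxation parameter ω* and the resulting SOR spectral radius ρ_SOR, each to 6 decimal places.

ω* = 1.740580, ρ_SOR = 0.740580

B_J for the 20×20 system has eigenvalues cos(kπ/21); ρ_J = cos(π/21) = 0.988831.
root = sin(π/21) = 0.1490423  (since 1−cos² = sin²).
[ω*] 2 ÷ (1 + 0.1490423) = 2 ÷ 1.1490423 = 1.740580.
Hence ρ(B_{ω*}) = 1.740580 − 1 = 0.740580.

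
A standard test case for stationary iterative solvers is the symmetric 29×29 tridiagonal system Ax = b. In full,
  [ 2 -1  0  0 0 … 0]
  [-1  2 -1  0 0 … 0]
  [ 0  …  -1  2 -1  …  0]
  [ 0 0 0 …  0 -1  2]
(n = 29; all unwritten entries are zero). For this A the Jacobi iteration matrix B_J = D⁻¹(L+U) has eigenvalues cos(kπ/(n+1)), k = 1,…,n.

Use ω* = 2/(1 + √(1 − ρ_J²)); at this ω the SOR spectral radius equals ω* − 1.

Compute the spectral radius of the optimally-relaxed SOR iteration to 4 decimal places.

ρ_SOR = 0.8107

ρ_J = max_k |cos(kπ/30)| = cos(π/30) = 0.9945
√(1−ρ_J²) simplifies to sin(π/30) = 0.10453.
Then 2/(1+√(1−ρ_J²)) = 2/(1+0.10453); ω* = 2/1.10453 = 1.8107.
At ω = 1.8107 every |λ(B_ω)| = ω−1, so ρ_SOR = 0.8107.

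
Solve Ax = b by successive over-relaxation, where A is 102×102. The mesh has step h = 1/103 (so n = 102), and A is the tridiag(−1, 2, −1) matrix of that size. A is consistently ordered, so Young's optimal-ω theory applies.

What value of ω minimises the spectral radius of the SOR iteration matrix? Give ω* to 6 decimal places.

ρ_J = max_k |cos(kπ/103)| = cos(π/103) = 0.999535
√(1−ρ_J²) = |sin(π/103)| = 0.0304962
ω* = 2/(1+0.0304962) = 1.940813
ρ_SOR = ω* − 1 = 1.940813 − 1 = 0.940813.

ω* = 1.940813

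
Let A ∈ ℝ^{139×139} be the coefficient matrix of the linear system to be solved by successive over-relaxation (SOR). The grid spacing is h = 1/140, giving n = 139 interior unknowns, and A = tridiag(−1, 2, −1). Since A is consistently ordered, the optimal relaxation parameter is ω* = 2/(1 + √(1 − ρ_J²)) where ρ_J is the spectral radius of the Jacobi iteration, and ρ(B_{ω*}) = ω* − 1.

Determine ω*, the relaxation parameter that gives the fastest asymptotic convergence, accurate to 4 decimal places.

ω* = 1.9561

½·tridiag(1,0,1) at n=139: λ_k = cos(kπ/140); max |λ| at k=1 ⇒ ρ_J = cos(π/140) ≈ 0.9997.
1 − cos²(π/140) = sin²(π/140) ⇒ √(1−ρ_J²) = sin(π/140) = 0.02244.
ω* = 2/(1+0.02244) = 1.9561
[ρ_SOR] ω* − 1 = 0.9561.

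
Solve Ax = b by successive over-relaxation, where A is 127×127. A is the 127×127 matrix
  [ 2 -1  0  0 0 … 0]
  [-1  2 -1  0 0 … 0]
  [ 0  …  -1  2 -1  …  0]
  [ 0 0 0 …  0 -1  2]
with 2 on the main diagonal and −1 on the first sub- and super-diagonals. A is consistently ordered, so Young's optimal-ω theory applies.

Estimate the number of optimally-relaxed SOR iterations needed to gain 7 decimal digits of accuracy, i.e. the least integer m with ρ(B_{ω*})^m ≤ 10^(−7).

With n=127, ρ(Jacobi) = cos(π/128) = 0.9996988.
√(1 − cos²(π/128)) = sin(π/128) ≈ 0.0245412.
ω* = 2/(1 + 0.0245412) = 2/1.0245412 = 1.9520933.
and ρ(B_{ω*}) = 1.9520933 − 1 = 0.9520933.
Need (0.9520933)^m ≤ 10^(−7): m ≥ 7·ln10/|ln 0.9520933| = 16.1181/0.0490922 = 328.323 ⇒ m = 329.

m = 329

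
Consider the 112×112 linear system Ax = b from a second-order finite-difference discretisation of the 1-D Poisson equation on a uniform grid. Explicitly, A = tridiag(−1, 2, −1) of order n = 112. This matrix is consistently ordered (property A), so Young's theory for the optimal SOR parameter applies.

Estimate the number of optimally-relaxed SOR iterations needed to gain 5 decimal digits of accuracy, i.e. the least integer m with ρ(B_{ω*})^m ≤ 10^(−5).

m = 208

[ρ_J] n=112: ρ(B_J) = cos(π/(n+1)) = cos(π/113) = 0.9996136.
√(1−ρ_J²) simplifies to sin(π/113) = 0.0277981.
ω* = 2 / (1 + 0.0277981) = 2 / 1.0277981 ≈ 1.9459075.
ρ_SOR = ω* − 1 ≈ 0.9459075.
(0.9459075)^m ≤ 10^{−5}  ⇒  m·ln(0.9459075) ≤ −5·ln10  ⇒  m ≥ 207.027  ⇒  m = 208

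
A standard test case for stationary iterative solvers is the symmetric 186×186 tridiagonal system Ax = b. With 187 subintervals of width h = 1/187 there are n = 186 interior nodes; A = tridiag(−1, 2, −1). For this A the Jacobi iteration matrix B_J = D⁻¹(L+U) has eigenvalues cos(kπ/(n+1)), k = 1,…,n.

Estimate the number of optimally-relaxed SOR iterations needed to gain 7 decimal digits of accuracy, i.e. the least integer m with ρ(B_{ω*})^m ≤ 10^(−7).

With n=186, ρ(Jacobi) = cos(π/187) = 0.9998589.
√(1 − cos²(π/187)) = sin(π/187) ≈ 0.0167992.
Then 2/(1+√(1−ρ_J²)) = 2/(1+0.0167992); ω* = 2/1.0167992 = 1.9669567.
and ρ(B_{ω*}) = 1.9669567 − 1 = 0.9669567.
Need (0.9669567)^m ≤ 10^(−7): m ≥ 7·ln10/|ln 0.9669567| = 16.1181/0.0336016 = 479.683 ⇒ m = 480.

m = 480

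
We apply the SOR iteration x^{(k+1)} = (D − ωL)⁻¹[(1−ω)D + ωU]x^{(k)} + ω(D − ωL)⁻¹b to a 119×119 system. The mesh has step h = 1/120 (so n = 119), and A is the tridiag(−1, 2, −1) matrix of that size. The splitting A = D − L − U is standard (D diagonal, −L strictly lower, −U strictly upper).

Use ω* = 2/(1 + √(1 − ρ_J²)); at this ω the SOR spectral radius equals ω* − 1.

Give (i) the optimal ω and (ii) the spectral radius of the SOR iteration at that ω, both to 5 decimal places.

[ρ_J] n=119: ρ(B_J) = cos(π/(n+1)) = cos(π/120) = 0.99966.
1 − cos²(π/120) = sin²(π/120) ⇒ √(1−ρ_J²) = sin(π/120) = 0.026177.
ω* = 2/(1 + 0.026177) = 2/1.026177 = 1.94898.
ρ_SOR = ω* − 1 ≈ 0.94898.

ω* = 1.94898, ρ_SOR = 0.94898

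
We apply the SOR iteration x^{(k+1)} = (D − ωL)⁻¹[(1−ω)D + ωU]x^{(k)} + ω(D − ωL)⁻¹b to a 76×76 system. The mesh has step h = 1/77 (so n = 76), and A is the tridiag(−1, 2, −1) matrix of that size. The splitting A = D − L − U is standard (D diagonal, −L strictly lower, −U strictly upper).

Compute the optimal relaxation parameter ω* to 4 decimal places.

B_J for the 76×76 system has eigenvalues cos(kπ/77); ρ_J = cos(π/77) = 0.9992.
√(1−ρ_J²) simplifies to sin(π/77) = 0.04079.
Then 2/(1+√(1−ρ_J²)) = 2/(1+0.04079); ω* = 2/1.04079 = 1.9216.
ρ(B_{ω*}) = ω*−1 = 0.9216

ω* = 1.9216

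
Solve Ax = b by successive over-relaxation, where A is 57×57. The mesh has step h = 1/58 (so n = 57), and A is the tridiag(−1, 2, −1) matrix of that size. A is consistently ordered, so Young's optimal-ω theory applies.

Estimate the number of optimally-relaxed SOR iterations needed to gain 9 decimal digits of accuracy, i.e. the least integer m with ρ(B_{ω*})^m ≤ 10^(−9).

ρ_J = max_k |cos(kπ/58)| = cos(π/58) = 0.9985334
√(1 − cos²(π/58)) = sin(π/58) ≈ 0.0541389.
[ω*] 2 ÷ (1 + 0.0541389) = 2 ÷ 1.0541389 = 1.8972832.
[ρ_SOR] ω* − 1 = 0.8972832.
For 9 digits: m = 9·ln10 / (−ln 0.8972832) = 20.7233/0.108384 = 191.203; round up → m = 192.

m = 192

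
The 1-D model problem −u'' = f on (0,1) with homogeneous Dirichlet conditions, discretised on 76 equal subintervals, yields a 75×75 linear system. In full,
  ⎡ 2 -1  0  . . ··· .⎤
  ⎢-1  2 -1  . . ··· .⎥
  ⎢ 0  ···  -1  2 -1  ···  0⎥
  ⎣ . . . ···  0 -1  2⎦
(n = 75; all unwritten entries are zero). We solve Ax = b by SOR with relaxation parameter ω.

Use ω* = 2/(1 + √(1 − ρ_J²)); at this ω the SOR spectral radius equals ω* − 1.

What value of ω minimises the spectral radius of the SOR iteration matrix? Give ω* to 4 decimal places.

½·tridiag(1,0,1) at n=75: λ_k = cos(kπ/76); max |λ| at k=1 ⇒ ρ_J = cos(π/76) ≈ 0.9991.
root = sin(π/76) = 0.04132  (since 1−cos² = sin²).
So ω* = 2/1.04132 = 1.9206 (Young).
Hence ρ(B_{ω*}) = 1.9206 − 1 = 0.9206.

ω* = 1.9206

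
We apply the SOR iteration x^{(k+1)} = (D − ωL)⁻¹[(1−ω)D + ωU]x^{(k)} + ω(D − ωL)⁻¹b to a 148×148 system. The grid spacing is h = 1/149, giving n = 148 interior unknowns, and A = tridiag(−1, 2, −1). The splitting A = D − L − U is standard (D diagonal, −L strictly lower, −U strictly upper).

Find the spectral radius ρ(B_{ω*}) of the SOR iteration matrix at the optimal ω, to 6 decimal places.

[ρ_J] n=148: ρ(B_J) = cos(π/(n+1)) = cos(π/149) = 0.999778.
1 − cos²(π/149) = sin²(π/149) ⇒ √(1−ρ_J²) = sin(π/149) = 0.0210830.
Young: ω* = 2/(1+√(1−ρ_J²)) = 2/(1+0.0210830) = 2/1.0210830 = 1.958705.
ρ_SOR = ω* − 1 = 1.958705 − 1 = 0.958705.

ρ_SOR = 0.958705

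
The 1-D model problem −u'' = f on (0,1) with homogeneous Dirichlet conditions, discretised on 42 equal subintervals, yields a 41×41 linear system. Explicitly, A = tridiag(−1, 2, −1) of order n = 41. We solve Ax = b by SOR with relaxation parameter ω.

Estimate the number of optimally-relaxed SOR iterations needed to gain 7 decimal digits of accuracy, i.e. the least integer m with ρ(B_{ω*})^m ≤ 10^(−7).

n=41: λ(B_J) = 1 − λ(A)/2 = cos(kπ/42); k=1 gives ρ_J = 0.9972038.
√(1−ρ_J²) = |sin(π/42)| = 0.0747301
ω* = 2/(1+0.0747301) = 1.8609323
[ρ_SOR] ω* − 1 = 0.8609323.
For 7 digits: m = 7·ln10 / (−ln 0.8609323) = 16.1181/0.149739 = 107.641; round up → m = 108.

m = 108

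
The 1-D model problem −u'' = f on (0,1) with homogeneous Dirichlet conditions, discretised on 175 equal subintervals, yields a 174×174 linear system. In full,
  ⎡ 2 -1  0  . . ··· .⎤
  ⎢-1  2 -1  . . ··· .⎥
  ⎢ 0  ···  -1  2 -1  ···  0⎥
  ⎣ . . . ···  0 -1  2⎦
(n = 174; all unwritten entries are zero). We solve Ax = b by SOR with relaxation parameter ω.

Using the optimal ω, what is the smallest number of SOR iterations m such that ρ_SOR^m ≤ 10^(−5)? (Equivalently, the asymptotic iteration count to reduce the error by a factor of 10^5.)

m = 321

spectrum of D⁻¹(L+U) = {cos(kπ/175) : 1≤k≤174}; ρ_J = cos(π/175) = 0.9998389.
√(1−ρ_J²) simplifies to sin(π/175) = 0.0179510.
So ω* = 2/1.0179510 = 1.9647311 (Young).
ρ_SOR = ω* − 1 ≈ 0.9647311.
m ≥ 5·ln10 / (−ln 0.9647311) = 320.641; smallest integer m = 321.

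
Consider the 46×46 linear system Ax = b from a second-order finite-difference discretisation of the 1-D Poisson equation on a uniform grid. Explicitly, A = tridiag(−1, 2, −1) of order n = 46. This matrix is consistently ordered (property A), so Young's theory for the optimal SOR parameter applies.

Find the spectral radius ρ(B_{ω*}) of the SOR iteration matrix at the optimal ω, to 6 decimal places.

ρ_SOR = 0.874779

[ρ_J] n=46: ρ(B_J) = cos(π/(n+1)) = cos(π/47) = 0.997767.
1 − cos²(π/47) = sin²(π/47) ⇒ √(1−ρ_J²) = sin(π/47) = 0.0667926.
Then 2/(1+√(1−ρ_J²)) = 2/(1+0.0667926); ω* = 2/1.0667926 = 1.874779.
[ρ_SOR] ω* − 1 = 0.874779.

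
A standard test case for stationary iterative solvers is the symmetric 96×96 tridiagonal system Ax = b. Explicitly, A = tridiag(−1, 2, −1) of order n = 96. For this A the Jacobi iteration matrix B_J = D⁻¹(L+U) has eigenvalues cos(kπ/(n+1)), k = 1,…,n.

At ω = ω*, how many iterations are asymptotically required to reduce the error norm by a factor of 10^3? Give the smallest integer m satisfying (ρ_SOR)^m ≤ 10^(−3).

m = 107

n=96: λ(B_J) = 1 − λ(A)/2 = cos(kπ/97); k=1 gives ρ_J = 0.9994756.
root = sin(π/97) = 0.0323819  (since 1−cos² = sin²).
So ω* = 2/1.0323819 = 1.9372676 (Young).
At ω = 1.9372676 every |λ(B_ω)| = ω−1, so ρ_SOR = 0.9372676.
3·ln10 = 6.90776; −ln(0.9372676) = 0.0647864; m = ⌈6.90776/0.0647864⌉ = ⌈106.624⌉ = 107.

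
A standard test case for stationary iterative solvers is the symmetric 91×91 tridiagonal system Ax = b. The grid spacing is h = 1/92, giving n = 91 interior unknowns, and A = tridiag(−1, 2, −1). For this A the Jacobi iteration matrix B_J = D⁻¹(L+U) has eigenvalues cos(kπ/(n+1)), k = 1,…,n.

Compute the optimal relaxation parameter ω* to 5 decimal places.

ω* = 1.93397

spectrum of D⁻¹(L+U) = {cos(kπ/92) : 1≤k≤91}; ρ_J = cos(π/92) = 0.99942.
1 − cos²(π/92) = sin²(π/92) ⇒ √(1−ρ_J²) = sin(π/92) = 0.034141.
Then 2/(1+√(1−ρ_J²)) = 2/(1+0.034141); ω* = 2/1.034141 = 1.93397.
Hence ρ(B_{ω*}) = 1.93397 − 1 = 0.93397.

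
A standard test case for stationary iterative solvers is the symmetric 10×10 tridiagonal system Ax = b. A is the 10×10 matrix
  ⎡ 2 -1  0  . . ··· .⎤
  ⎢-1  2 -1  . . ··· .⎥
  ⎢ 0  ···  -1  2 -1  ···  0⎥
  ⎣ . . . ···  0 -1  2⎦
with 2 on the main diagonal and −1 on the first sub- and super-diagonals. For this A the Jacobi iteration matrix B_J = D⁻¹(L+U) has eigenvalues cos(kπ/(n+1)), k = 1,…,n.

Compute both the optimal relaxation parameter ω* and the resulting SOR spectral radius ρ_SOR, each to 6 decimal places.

B_J for the 10×10 system has eigenvalues cos(kπ/11); ρ_J = cos(π/11) = 0.959493.
√(1 − cos²(π/11)) = sin(π/11) ≈ 0.2817326.
Young: ω* = 2/(1+√(1−ρ_J²)) = 2/(1+0.2817326) = 2/1.2817326 = 1.560388.
and ρ(B_{ω*}) = 1.560388 − 1 = 0.560388.

ω* = 1.560388, ρ_SOR = 0.560388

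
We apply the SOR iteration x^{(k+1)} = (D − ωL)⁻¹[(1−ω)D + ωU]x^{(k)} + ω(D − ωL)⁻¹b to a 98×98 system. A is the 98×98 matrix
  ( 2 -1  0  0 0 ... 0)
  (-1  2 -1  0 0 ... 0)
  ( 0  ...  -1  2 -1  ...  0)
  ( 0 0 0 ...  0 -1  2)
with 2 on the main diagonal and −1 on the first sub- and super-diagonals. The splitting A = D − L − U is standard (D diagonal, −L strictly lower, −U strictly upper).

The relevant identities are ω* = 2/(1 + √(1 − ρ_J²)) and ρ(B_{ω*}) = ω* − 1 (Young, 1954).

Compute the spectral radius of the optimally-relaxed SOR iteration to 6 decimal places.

½·tridiag(1,0,1) at n=98: λ_k = cos(kπ/99); max |λ| at k=1 ⇒ ρ_J = cos(π/99) ≈ 0.999497.
root = sin(π/99) = 0.0317279  (since 1−cos² = sin²).
ω* = 2/(1 + 0.0317279) = 2/1.0317279 = 1.938496.
ρ_SOR = ω* − 1 = 1.938496 − 1 = 0.938496.

ρ_SOR = 0.938496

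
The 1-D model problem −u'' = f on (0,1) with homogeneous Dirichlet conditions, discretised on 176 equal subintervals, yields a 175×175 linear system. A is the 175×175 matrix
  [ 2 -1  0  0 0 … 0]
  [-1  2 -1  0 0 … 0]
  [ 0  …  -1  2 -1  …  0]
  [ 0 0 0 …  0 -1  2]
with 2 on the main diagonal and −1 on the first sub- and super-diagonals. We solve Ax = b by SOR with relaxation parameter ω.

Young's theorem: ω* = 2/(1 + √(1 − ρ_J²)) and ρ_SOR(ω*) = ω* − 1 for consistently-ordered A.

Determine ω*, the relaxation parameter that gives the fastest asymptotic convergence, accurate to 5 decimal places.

ω* = 1.96493

B_J for the 175×175 system has eigenvalues cos(kπ/176); ρ_J = cos(π/176) = 0.99984.
root = sin(π/176) = 0.017849  (since 1−cos² = sin²).
ω* = 2 / (1 + 0.017849) = 2 / 1.017849 ≈ 1.96493.
[ρ_SOR] ω* − 1 = 0.96493.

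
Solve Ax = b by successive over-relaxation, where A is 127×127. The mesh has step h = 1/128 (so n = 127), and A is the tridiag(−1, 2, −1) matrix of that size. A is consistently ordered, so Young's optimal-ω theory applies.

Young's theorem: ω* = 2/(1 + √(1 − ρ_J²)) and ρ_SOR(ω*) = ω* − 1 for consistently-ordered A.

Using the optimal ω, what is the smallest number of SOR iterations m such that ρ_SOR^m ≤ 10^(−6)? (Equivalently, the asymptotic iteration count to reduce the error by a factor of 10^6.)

½·tridiag(1,0,1) at n=127: λ_k = cos(kπ/128); max |λ| at k=1 ⇒ ρ_J = cos(π/128) ≈ 0.9996988.
1 − cos²(π/128) = sin²(π/128) ⇒ √(1−ρ_J²) = sin(π/128) = 0.0245412.
ω* = 2/(1 + 0.0245412) = 2/1.0245412 = 1.9520933.
ρ_SOR = ω* − 1 ≈ 0.9520933.
For 6 digits: m = 6·ln10 / (−ln 0.9520933) = 13.8155/0.0490922 = 281.419; round up → m = 282.

m = 282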